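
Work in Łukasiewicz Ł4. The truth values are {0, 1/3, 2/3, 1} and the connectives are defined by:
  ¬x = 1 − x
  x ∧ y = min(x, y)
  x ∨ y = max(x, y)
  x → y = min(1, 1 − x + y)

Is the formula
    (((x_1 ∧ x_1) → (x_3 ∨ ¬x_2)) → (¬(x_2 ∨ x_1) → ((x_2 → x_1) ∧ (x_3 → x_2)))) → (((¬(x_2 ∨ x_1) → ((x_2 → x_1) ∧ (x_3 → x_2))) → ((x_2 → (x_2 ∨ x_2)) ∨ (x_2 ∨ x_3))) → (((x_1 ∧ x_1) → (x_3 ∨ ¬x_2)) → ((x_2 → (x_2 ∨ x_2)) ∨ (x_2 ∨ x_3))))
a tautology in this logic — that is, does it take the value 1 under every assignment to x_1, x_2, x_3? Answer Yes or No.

Yes

At x_1 = 0, x_2 = 2/3, x_3 = 1, for instance:
x_1 ∧ x_1 = 0 ∧ 0 = 0
¬x_2 = ¬2/3 = 1/3
x_3 ∨ ¬x_2 = 1 ∨ 1/3 = 1
(x_1 ∧ x_1) → (x_3 ∨ ¬x_2) = 0 → 1 = 1
x_2 ∨ x_1 = 2/3 ∨ 0 = 2/3
¬(x_2 ∨ x_1) = ¬2/3 = 1/3
x_2 → x_1 = 2/3 → 0 = 1/3
x_3 → x_2 = 1 → 2/3 = 2/3
(x_2 → x_1) ∧ (x_3 → x_2) = 1/3 ∧ 2/3 = 1/3
¬(x_2 ∨ x_1) → ((x_2 → x_1) ∧ (x_3 → x_2)) = 1/3 → 1/3 = 1
((x_1 ∧ x_1) → (x_3 ∨ ¬x_2)) → (¬(x_2 ∨ x_1) → ((x_2 → x_1) ∧ (x_3 → x_2))) = 1 → 1 = 1
x_2 ∨ x_2 = 2/3 ∨ 2/3 = 2/3
x_2 → (x_2 ∨ x_2) = 2/3 → 2/3 = 1
x_2 ∨ x_3 = 2/3 ∨ 1 = 1
(x_2 → (x_2 ∨ x_2)) ∨ (x_2 ∨ x_3) = 1 ∨ 1 = 1
(¬(x_2 ∨ x_1) → ((x_2 → x_1) ∧ (x_3 → x_2))) → ((x_2 → (x_2 ∨ x_2)) ∨ (x_2 ∨ x_3)) = 1 → 1 = 1
((x_1 ∧ x_1) → (x_3 ∨ ¬x_2)) → ((x_2 → (x_2 ∨ x_2)) ∨ (x_2 ∨ x_3)) = 1 → 1 = 1
((¬(x_2 ∨ x_1) → ((x_2 → x_1) ∧ (x_3 → x_2))) → ((x_2 → (x_2 ∨ x_2)) ∨ (x_2 ∨ x_3))) → (((x_1 ∧ x_1) → (x_3 ∨ ¬x_2)) → ((x_2 → (x_2 ∨ x_2)) ∨ (x_2 ∨ x_3))) = 1 → 1 = 1
(((x_1 ∧ x_1) → (x_3 ∨ ¬x_2)) → (¬(x_2 ∨ x_1) → ((x_2 → x_1) ∧ (x_3 → x_2)))) → (((¬(x_2 ∨ x_1) → ((x_2 → x_1) ∧ (x_3 → x_2))) → ((x_2 → (x_2 ∨ x_2)) ∨ (x_2 ∨ x_3))) → (((x_1 ∧ x_1) → (x_3 ∨ ¬x_2)) → ((x_2 → (x_2 ∨ x_2)) ∨ (x_2 ∨ x_3)))) = 1 → 1 = 1
and checking the remaining 63 assignments likewise gives ≥ 1 in every case.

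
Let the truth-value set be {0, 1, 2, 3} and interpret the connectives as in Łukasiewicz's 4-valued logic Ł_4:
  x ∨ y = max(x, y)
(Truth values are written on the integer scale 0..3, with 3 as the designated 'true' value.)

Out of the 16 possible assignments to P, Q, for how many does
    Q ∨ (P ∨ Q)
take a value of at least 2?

P = 0, Q = 0 ↦ 0  <
P = 0, Q = 1 ↦ 1  <
P = 0, Q = 2 ↦ 2  ≥
P = 0, Q = 3 ↦ 3  ≥
P = 1, Q = 0 ↦ 1  <
P = 1, Q = 1 ↦ 1  <
P = 1, Q = 2 ↦ 2  ≥
P = 1, Q = 3 ↦ 3  ≥
P = 2, Q = 0 ↦ 2  ≥
P = 2, Q = 1 ↦ 2  ≥
P = 2, Q = 2 ↦ 2  ≥
P = 2, Q = 3 ↦ 3  ≥
P = 3, Q = 0 ↦ 3  ≥
P = 3, Q = 1 ↦ 3  ≥
P = 3, Q = 2 ↦ 3  ≥
P = 3, Q = 3 ↦ 3  ≥
So 12 of the 16 assignments meet the threshold.

12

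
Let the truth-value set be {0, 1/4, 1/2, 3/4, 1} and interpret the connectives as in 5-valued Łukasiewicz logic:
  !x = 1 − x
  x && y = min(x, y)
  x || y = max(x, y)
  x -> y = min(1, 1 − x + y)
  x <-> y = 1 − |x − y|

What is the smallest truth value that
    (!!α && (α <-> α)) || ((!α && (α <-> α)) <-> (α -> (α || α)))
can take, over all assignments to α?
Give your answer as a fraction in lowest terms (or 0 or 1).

1/2

Take α = 1/2:
!α = !1/2 = 1/2
!!α = !1/2 = 1/2
α <-> α = 1/2 <-> 1/2 = 1
!!α && (α <-> α) = 1/2 && 1 = 1/2
!α = !1/2 = 1/2
α <-> α = 1/2 <-> 1/2 = 1
!α && (α <-> α) = 1/2 && 1 = 1/2
α || α = 1/2 || 1/2 = 1/2
α -> (α || α) = 1/2 -> 1/2 = 1
(!α && (α <-> α)) <-> (α -> (α || α)) = 1/2 <-> 1 = 1/2
(!!α && (α <-> α)) || ((!α && (α <-> α)) <-> (α -> (α || α))) = 1/2 || 1/2 = 1/2
No assignment yields a value below 1/2, so this is the minimum.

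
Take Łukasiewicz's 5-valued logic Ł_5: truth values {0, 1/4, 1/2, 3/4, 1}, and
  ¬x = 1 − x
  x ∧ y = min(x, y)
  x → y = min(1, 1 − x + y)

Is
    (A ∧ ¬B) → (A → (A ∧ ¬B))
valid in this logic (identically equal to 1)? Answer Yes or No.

Yes

At A = 1, B = 3/4, for instance:
¬B = ¬3/4 = 1/4
A ∧ ¬B = 1 ∧ 1/4 = 1/4
A → (A ∧ ¬B) = 1 → 1/4 = 1/4
(A ∧ ¬B) → (A → (A ∧ ¬B)) = 1/4 → 1/4 = 1
and checking the remaining 24 assignments likewise gives ≥ 1 in every case.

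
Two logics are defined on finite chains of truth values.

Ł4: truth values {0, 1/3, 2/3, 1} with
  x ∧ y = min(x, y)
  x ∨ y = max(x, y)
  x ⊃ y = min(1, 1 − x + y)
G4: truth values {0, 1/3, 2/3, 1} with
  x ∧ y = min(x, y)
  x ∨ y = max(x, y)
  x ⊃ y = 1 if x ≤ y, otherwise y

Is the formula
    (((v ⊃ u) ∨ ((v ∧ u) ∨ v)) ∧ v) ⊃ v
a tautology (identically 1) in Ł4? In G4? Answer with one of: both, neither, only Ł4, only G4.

both

In Ł4: every assignment gives 1 — tautology.
In G4: every assignment gives 1 — tautology.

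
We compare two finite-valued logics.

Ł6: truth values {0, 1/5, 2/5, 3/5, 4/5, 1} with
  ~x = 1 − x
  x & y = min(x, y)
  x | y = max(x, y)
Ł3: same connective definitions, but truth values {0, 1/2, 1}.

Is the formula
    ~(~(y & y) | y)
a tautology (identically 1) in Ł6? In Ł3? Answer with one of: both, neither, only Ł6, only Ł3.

neither

In Ł6: at y = 0 the value is 0 — not a tautology.
In Ł3: at y = 0 the value is 0 — not a tautology.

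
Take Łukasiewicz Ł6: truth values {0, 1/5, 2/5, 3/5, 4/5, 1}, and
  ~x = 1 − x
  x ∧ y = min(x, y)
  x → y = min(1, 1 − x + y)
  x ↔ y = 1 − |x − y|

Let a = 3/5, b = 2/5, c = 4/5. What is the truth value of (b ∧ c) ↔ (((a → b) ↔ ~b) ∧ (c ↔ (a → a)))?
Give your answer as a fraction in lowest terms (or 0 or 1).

3/5

b ∧ c = 2/5 ∧ 4/5 = 2/5
a → b = 3/5 → 2/5 = 4/5
~b = ~2/5 = 3/5
(a → b) ↔ ~b = 4/5 ↔ 3/5 = 4/5
a → a = 3/5 → 3/5 = 1
c ↔ (a → a) = 4/5 ↔ 1 = 4/5
((a → b) ↔ ~b) ∧ (c ↔ (a → a)) = 4/5 ∧ 4/5 = 4/5
(b ∧ c) ↔ (((a → b) ↔ ~b) ∧ (c ↔ (a → a))) = 2/5 ↔ 4/5 = 3/5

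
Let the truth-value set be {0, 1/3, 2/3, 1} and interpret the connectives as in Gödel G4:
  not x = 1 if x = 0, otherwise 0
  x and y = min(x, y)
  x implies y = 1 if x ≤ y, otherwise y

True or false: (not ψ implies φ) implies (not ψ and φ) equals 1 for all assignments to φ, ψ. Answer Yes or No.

Counterexample: take φ = 0, ψ = 1/3.
not ψ = not 1/3 = 0
not ψ implies φ = 0 implies 0 = 1
not ψ = not 1/3 = 0
not ψ and φ = 0 and 0 = 0
(not ψ implies φ) implies (not ψ and φ) = 1 implies 0 = 0
This gives 0 ≠ 1.

No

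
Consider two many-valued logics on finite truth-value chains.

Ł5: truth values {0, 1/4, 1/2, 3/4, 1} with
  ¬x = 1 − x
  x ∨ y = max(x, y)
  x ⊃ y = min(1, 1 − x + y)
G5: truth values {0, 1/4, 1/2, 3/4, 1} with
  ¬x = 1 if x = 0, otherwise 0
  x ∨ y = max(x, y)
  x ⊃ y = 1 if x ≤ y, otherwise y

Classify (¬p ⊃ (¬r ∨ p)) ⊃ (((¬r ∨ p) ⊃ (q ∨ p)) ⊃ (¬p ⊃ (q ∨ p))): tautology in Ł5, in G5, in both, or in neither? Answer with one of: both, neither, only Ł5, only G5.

In Ł5: every assignment gives 1 — tautology.
In G5: every assignment gives 1 — tautology.

both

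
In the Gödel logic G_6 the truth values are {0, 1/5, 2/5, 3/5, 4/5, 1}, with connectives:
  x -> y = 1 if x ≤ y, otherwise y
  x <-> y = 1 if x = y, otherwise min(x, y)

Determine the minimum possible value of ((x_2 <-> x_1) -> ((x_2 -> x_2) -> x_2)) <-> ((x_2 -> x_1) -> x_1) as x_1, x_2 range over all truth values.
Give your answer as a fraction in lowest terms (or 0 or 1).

1/5

Take x_1 = 1/5, x_2 = 0:
x_2 <-> x_1 = 0 <-> 1/5 = 0
x_2 -> x_2 = 0 -> 0 = 1
(x_2 -> x_2) -> x_2 = 1 -> 0 = 0
(x_2 <-> x_1) -> ((x_2 -> x_2) -> x_2) = 0 -> 0 = 1
x_2 -> x_1 = 0 -> 1/5 = 1
(x_2 -> x_1) -> x_1 = 1 -> 1/5 = 1/5
((x_2 <-> x_1) -> ((x_2 -> x_2) -> x_2)) <-> ((x_2 -> x_1) -> x_1) = 1 <-> 1/5 = 1/5
No assignment yields a value below 1/5, so this is the minimum.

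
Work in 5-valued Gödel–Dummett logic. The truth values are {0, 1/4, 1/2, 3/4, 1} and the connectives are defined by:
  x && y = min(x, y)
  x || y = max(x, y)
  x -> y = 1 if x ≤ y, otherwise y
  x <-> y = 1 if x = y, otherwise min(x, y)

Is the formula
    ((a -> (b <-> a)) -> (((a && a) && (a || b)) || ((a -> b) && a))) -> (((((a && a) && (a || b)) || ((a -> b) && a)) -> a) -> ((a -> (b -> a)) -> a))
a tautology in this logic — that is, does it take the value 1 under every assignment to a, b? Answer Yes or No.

No

Counterexample: take a = 1/4, b = 0.
b <-> a = 0 <-> 1/4 = 0
a -> (b <-> a) = 1/4 -> 0 = 0
a && a = 1/4 && 1/4 = 1/4
a || b = 1/4 || 0 = 1/4
(a && a) && (a || b) = 1/4 && 1/4 = 1/4
a -> b = 1/4 -> 0 = 0
(a -> b) && a = 0 && 1/4 = 0
((a && a) && (a || b)) || ((a -> b) && a) = 1/4 || 0 = 1/4
(a -> (b <-> a)) -> (((a && a) && (a || b)) || ((a -> b) && a)) = 0 -> 1/4 = 1
a && a = 1/4 && 1/4 = 1/4
a || b = 1/4 || 0 = 1/4
(a && a) && (a || b) = 1/4 && 1/4 = 1/4
a -> b = 1/4 -> 0 = 0
(a -> b) && a = 0 && 1/4 = 0
((a && a) && (a || b)) || ((a -> b) && a) = 1/4 || 0 = 1/4
(((a && a) && (a || b)) || ((a -> b) && a)) -> a = 1/4 -> 1/4 = 1
b -> a = 0 -> 1/4 = 1
a -> (b -> a) = 1/4 -> 1 = 1
(a -> (b -> a)) -> a = 1 -> 1/4 = 1/4
((((a && a) && (a || b)) || ((a -> b) && a)) -> a) -> ((a -> (b -> a)) -> a) = 1 -> 1/4 = 1/4
((a -> (b <-> a)) -> (((a && a) && (a || b)) || ((a -> b) && a))) -> (((((a && a) && (a || b)) || ((a -> b) && a)) -> a) -> ((a -> (b -> a)) -> a)) = 1 -> 1/4 = 1/4
This gives 1/4 ≠ 1.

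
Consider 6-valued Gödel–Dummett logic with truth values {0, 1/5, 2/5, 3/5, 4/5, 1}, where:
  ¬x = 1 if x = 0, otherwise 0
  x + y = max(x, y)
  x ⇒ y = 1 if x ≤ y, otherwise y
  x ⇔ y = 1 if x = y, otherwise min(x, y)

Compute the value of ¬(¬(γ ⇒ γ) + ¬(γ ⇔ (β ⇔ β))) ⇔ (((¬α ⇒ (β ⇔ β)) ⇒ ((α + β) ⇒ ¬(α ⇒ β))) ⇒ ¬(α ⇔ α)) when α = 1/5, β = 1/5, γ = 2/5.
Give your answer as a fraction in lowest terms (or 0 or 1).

1

γ ⇒ γ = 2/5 ⇒ 2/5 = 1
¬(γ ⇒ γ) = ¬1 = 0
β ⇔ β = 1/5 ⇔ 1/5 = 1
γ ⇔ (β ⇔ β) = 2/5 ⇔ 1 = 2/5
¬(γ ⇔ (β ⇔ β)) = ¬2/5 = 0
¬(γ ⇒ γ) + ¬(γ ⇔ (β ⇔ β)) = 0 + 0 = 0
¬(¬(γ ⇒ γ) + ¬(γ ⇔ (β ⇔ β))) = ¬0 = 1
¬α = ¬1/5 = 0
β ⇔ β = 1/5 ⇔ 1/5 = 1
¬α ⇒ (β ⇔ β) = 0 ⇒ 1 = 1
α + β = 1/5 + 1/5 = 1/5
α ⇒ β = 1/5 ⇒ 1/5 = 1
¬(α ⇒ β) = ¬1 = 0
(α + β) ⇒ ¬(α ⇒ β) = 1/5 ⇒ 0 = 0
(¬α ⇒ (β ⇔ β)) ⇒ ((α + β) ⇒ ¬(α ⇒ β)) = 1 ⇒ 0 = 0
α ⇔ α = 1/5 ⇔ 1/5 = 1
¬(α ⇔ α) = ¬1 = 0
((¬α ⇒ (β ⇔ β)) ⇒ ((α + β) ⇒ ¬(α ⇒ β))) ⇒ ¬(α ⇔ α) = 0 ⇒ 0 = 1
¬(¬(γ ⇒ γ) + ¬(γ ⇔ (β ⇔ β))) ⇔ (((¬α ⇒ (β ⇔ β)) ⇒ ((α + β) ⇒ ¬(α ⇒ β))) ⇒ ¬(α ⇔ α)) = 1 ⇔ 1 = 1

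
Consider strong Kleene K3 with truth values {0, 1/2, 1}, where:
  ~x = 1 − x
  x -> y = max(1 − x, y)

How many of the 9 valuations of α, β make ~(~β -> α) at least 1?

α = 0, β = 0 ↦ 1  ≥
α = 0, β = 1/2 ↦ 1/2  <
α = 0, β = 1 ↦ 0  <
α = 1/2, β = 0 ↦ 1/2  <
α = 1/2, β = 1/2 ↦ 1/2  <
α = 1/2, β = 1 ↦ 0  <
α = 1, β = 0 ↦ 0  <
α = 1, β = 1/2 ↦ 0  <
α = 1, β = 1 ↦ 0  <
So 1 of the 9 assignments meets the threshold.

1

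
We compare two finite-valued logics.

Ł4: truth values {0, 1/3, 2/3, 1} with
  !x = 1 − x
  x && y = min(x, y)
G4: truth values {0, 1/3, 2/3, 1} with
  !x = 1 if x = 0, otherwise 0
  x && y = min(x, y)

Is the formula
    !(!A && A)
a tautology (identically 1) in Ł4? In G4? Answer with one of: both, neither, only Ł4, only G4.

only G4

In Ł4: at A = 1/3 the value is 2/3 — not a tautology.
In G4: every assignment gives 1 — tautology.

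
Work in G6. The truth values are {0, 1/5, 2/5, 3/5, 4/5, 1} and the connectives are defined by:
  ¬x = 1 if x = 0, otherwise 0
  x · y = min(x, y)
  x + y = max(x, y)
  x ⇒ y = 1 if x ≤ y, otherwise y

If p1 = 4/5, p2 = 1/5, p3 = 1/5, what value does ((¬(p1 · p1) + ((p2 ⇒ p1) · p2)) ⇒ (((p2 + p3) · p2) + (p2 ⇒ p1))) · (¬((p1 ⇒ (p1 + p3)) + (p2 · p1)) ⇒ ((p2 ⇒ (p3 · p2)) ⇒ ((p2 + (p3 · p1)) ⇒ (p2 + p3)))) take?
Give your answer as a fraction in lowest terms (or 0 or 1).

p1 · p1 = 4/5 · 4/5 = 4/5
¬(p1 · p1) = ¬4/5 = 0
p2 ⇒ p1 = 1/5 ⇒ 4/5 = 1
(p2 ⇒ p1) · p2 = 1 · 1/5 = 1/5
¬(p1 · p1) + ((p2 ⇒ p1) · p2) = 0 + 1/5 = 1/5
p2 + p3 = 1/5 + 1/5 = 1/5
(p2 + p3) · p2 = 1/5 · 1/5 = 1/5
p2 ⇒ p1 = 1/5 ⇒ 4/5 = 1
((p2 + p3) · p2) + (p2 ⇒ p1) = 1/5 + 1 = 1
(¬(p1 · p1) + ((p2 ⇒ p1) · p2)) ⇒ (((p2 + p3) · p2) + (p2 ⇒ p1)) = 1/5 ⇒ 1 = 1
p1 + p3 = 4/5 + 1/5 = 4/5
p1 ⇒ (p1 + p3) = 4/5 ⇒ 4/5 = 1
p2 · p1 = 1/5 · 4/5 = 1/5
(p1 ⇒ (p1 + p3)) + (p2 · p1) = 1 + 1/5 = 1
¬((p1 ⇒ (p1 + p3)) + (p2 · p1)) = ¬1 = 0
p3 · p2 = 1/5 · 1/5 = 1/5
p2 ⇒ (p3 · p2) = 1/5 ⇒ 1/5 = 1
p3 · p1 = 1/5 · 4/5 = 1/5
p2 + (p3 · p1) = 1/5 + 1/5 = 1/5
p2 + p3 = 1/5 + 1/5 = 1/5
(p2 + (p3 · p1)) ⇒ (p2 + p3) = 1/5 ⇒ 1/5 = 1
(p2 ⇒ (p3 · p2)) ⇒ ((p2 + (p3 · p1)) ⇒ (p2 + p3)) = 1 ⇒ 1 = 1
¬((p1 ⇒ (p1 + p3)) + (p2 · p1)) ⇒ ((p2 ⇒ (p3 · p2)) ⇒ ((p2 + (p3 · p1)) ⇒ (p2 + p3))) = 0 ⇒ 1 = 1
((¬(p1 · p1) + ((p2 ⇒ p1) · p2)) ⇒ (((p2 + p3) · p2) + (p2 ⇒ p1))) · (¬((p1 ⇒ (p1 + p3)) + (p2 · p1)) ⇒ ((p2 ⇒ (p3 · p2)) ⇒ ((p2 + (p3 · p1)) ⇒ (p2 + p3)))) = 1 · 1 = 1

1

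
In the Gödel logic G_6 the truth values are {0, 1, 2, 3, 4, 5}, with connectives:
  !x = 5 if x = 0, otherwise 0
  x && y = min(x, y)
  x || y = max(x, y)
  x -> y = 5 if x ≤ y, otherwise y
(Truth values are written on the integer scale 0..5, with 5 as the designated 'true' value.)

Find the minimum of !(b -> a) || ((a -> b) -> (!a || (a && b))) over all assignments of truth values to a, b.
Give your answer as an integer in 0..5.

Take a = 1, b = 1:
b -> a = 1 -> 1 = 5
!(b -> a) = !5 = 0
a -> b = 1 -> 1 = 5
!a = !1 = 0
a && b = 1 && 1 = 1
!a || (a && b) = 0 || 1 = 1
(a -> b) -> (!a || (a && b)) = 5 -> 1 = 1
!(b -> a) || ((a -> b) -> (!a || (a && b))) = 0 || 1 = 1
No assignment yields a value below 1, so this is the minimum.

1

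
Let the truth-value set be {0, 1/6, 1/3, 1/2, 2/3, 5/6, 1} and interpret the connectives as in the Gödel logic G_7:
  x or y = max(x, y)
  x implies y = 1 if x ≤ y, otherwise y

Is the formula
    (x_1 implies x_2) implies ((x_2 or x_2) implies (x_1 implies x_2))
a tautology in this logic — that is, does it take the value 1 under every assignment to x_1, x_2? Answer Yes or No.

Yes

At x_1 = 1/6, x_2 = 1/6, for instance:
x_1 implies x_2 = 1/6 implies 1/6 = 1
x_2 or x_2 = 1/6 or 1/6 = 1/6
(x_2 or x_2) implies (x_1 implies x_2) = 1/6 implies 1 = 1
(x_1 implies x_2) implies ((x_2 or x_2) implies (x_1 implies x_2)) = 1 implies 1 = 1
and checking the remaining 48 assignments likewise gives ≥ 1 in every case.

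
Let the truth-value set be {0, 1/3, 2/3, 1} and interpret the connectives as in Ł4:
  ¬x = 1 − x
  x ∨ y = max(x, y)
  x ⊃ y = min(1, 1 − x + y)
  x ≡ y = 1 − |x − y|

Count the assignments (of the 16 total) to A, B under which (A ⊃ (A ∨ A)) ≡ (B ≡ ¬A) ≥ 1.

A = 0, B = 0 ↦ 0  <
A = 0, B = 1/3 ↦ 1/3  <
A = 0, B = 2/3 ↦ 2/3  <
A = 0, B = 1 ↦ 1  ≥
A = 1/3, B = 0 ↦ 1/3  <
A = 1/3, B = 1/3 ↦ 2/3  <
A = 1/3, B = 2/3 ↦ 1  ≥
A = 1/3, B = 1 ↦ 2/3  <
A = 2/3, B = 0 ↦ 2/3  <
A = 2/3, B = 1/3 ↦ 1  ≥
A = 2/3, B = 2/3 ↦ 2/3  <
A = 2/3, B = 1 ↦ 1/3  <
A = 1, B = 0 ↦ 1  ≥
A = 1, B = 1/3 ↦ 2/3  <
A = 1, B = 2/3 ↦ 1/3  <
A = 1, B = 1 ↦ 0  <
So 4 of the 16 assignments meet the threshold.

4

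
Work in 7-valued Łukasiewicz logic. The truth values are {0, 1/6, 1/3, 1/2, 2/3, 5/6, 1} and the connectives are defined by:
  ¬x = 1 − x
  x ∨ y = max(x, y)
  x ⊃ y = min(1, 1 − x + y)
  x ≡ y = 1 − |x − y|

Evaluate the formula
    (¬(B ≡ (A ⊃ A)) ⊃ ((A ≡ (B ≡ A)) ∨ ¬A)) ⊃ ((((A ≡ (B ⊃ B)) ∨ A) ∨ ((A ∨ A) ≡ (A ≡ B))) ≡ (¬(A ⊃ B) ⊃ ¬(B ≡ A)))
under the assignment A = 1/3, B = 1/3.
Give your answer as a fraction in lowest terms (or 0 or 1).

A ⊃ A = 1/3 ⊃ 1/3 = 1
B ≡ (A ⊃ A) = 1/3 ≡ 1 = 1/3
¬(B ≡ (A ⊃ A)) = ¬1/3 = 2/3
B ≡ A = 1/3 ≡ 1/3 = 1
A ≡ (B ≡ A) = 1/3 ≡ 1 = 1/3
¬A = ¬1/3 = 2/3
(A ≡ (B ≡ A)) ∨ ¬A = 1/3 ∨ 2/3 = 2/3
¬(B ≡ (A ⊃ A)) ⊃ ((A ≡ (B ≡ A)) ∨ ¬A) = 2/3 ⊃ 2/3 = 1
B ⊃ B = 1/3 ⊃ 1/3 = 1
A ≡ (B ⊃ B) = 1/3 ≡ 1 = 1/3
(A ≡ (B ⊃ B)) ∨ A = 1/3 ∨ 1/3 = 1/3
A ∨ A = 1/3 ∨ 1/3 = 1/3
A ≡ B = 1/3 ≡ 1/3 = 1
(A ∨ A) ≡ (A ≡ B) = 1/3 ≡ 1 = 1/3
((A ≡ (B ⊃ B)) ∨ A) ∨ ((A ∨ A) ≡ (A ≡ B)) = 1/3 ∨ 1/3 = 1/3
A ⊃ B = 1/3 ⊃ 1/3 = 1
¬(A ⊃ B) = ¬1 = 0
B ≡ A = 1/3 ≡ 1/3 = 1
¬(B ≡ A) = ¬1 = 0
¬(A ⊃ B) ⊃ ¬(B ≡ A) = 0 ⊃ 0 = 1
(((A ≡ (B ⊃ B)) ∨ A) ∨ ((A ∨ A) ≡ (A ≡ B))) ≡ (¬(A ⊃ B) ⊃ ¬(B ≡ A)) = 1/3 ≡ 1 = 1/3
(¬(B ≡ (A ⊃ A)) ⊃ ((A ≡ (B ≡ A)) ∨ ¬A)) ⊃ ((((A ≡ (B ⊃ B)) ∨ A) ∨ ((A ∨ A) ≡ (A ≡ B))) ≡ (¬(A ⊃ B) ⊃ ¬(B ≡ A))) = 1 ⊃ 1/3 = 1/3

1/3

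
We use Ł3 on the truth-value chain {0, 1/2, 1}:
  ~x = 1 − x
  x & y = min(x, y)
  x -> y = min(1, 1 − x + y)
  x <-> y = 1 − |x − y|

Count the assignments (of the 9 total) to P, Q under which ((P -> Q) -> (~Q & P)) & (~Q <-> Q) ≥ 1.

P = 0, Q = 0 ↦ 0  <
P = 0, Q = 1/2 ↦ 0  <
P = 0, Q = 1 ↦ 0  <
P = 1/2, Q = 0 ↦ 0  <
P = 1/2, Q = 1/2 ↦ 1/2  <
P = 1/2, Q = 1 ↦ 0  <
P = 1, Q = 0 ↦ 0  <
P = 1, Q = 1/2 ↦ 1  ≥
P = 1, Q = 1 ↦ 0  <
So 1 of the 9 assignments meets the threshold.

1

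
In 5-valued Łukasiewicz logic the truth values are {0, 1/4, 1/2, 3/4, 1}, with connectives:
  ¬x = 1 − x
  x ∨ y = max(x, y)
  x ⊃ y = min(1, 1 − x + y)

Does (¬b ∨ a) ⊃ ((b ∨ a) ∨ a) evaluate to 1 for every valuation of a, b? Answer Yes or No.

No

Counterexample: take a = 0, b = 0.
¬b = ¬0 = 1
¬b ∨ a = 1 ∨ 0 = 1
b ∨ a = 0 ∨ 0 = 0
(b ∨ a) ∨ a = 0 ∨ 0 = 0
(¬b ∨ a) ⊃ ((b ∨ a) ∨ a) = 1 ⊃ 0 = 0
This gives 0 ≠ 1.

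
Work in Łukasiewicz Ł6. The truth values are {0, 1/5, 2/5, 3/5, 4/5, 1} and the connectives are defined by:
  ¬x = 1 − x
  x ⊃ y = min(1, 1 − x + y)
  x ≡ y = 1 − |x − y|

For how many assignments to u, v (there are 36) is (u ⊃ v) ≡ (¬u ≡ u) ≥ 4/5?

16

value 1: 4 assignments (counts)
value 4/5: 12 assignments (counts)
value 3/5: 4 assignments
value 2/5: 8 assignments
value 1/5: 1 assignment
value 0: 7 assignments
So 16 of the 36 assignments meet the threshold.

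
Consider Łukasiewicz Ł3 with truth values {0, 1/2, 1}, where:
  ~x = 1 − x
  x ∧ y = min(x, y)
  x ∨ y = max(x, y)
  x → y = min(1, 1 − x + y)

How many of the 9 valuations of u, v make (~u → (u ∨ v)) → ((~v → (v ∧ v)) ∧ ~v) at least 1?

2

u = 0, v = 0 ↦ 1  ≥
u = 0, v = 1/2 ↦ 1  ≥
u = 0, v = 1 ↦ 0  <
u = 1/2, v = 0 ↦ 0  <
u = 1/2, v = 1/2 ↦ 1/2  <
u = 1/2, v = 1 ↦ 0  <
u = 1, v = 0 ↦ 0  <
u = 1, v = 1/2 ↦ 1/2  <
u = 1, v = 1 ↦ 0  <
So 2 of the 9 assignments meet the threshold.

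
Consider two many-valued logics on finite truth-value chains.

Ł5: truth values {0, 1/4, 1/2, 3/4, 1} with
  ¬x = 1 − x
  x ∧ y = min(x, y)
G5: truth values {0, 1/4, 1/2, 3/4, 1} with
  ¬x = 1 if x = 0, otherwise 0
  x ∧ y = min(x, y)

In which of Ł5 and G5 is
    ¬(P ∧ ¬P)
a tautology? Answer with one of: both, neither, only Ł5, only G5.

In Ł5: at P = 1/4 the value is 3/4 — not a tautology.
In G5: every assignment gives 1 — tautology.

only G5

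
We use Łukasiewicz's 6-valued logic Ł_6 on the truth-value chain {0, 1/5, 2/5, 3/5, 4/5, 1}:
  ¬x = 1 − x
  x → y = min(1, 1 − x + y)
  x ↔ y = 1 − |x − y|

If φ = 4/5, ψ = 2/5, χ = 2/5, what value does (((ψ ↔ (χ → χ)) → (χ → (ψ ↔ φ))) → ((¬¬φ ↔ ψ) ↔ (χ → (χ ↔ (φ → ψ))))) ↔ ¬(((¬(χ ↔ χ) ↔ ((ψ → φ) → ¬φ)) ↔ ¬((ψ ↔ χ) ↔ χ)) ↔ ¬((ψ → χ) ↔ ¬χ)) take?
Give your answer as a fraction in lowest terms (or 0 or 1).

χ → χ = 2/5 → 2/5 = 1
ψ ↔ (χ → χ) = 2/5 ↔ 1 = 2/5
ψ ↔ φ = 2/5 ↔ 4/5 = 3/5
χ → (ψ ↔ φ) = 2/5 → 3/5 = 1
(ψ ↔ (χ → χ)) → (χ → (ψ ↔ φ)) = 2/5 → 1 = 1
¬φ = ¬4/5 = 1/5
¬¬φ = ¬1/5 = 4/5
¬¬φ ↔ ψ = 4/5 ↔ 2/5 = 3/5
φ → ψ = 4/5 → 2/5 = 3/5
χ ↔ (φ → ψ) = 2/5 ↔ 3/5 = 4/5
χ → (χ ↔ (φ → ψ)) = 2/5 → 4/5 = 1
(¬¬φ ↔ ψ) ↔ (χ → (χ ↔ (φ → ψ))) = 3/5 ↔ 1 = 3/5
((ψ ↔ (χ → χ)) → (χ → (ψ ↔ φ))) → ((¬¬φ ↔ ψ) ↔ (χ → (χ ↔ (φ → ψ)))) = 1 → 3/5 = 3/5
χ ↔ χ = 2/5 ↔ 2/5 = 1
¬(χ ↔ χ) = ¬1 = 0
ψ → φ = 2/5 → 4/5 = 1
¬φ = ¬4/5 = 1/5
(ψ → φ) → ¬φ = 1 → 1/5 = 1/5
¬(χ ↔ χ) ↔ ((ψ → φ) → ¬φ) = 0 ↔ 1/5 = 4/5
ψ ↔ χ = 2/5 ↔ 2/5 = 1
(ψ ↔ χ) ↔ χ = 1 ↔ 2/5 = 2/5
¬((ψ ↔ χ) ↔ χ) = ¬2/5 = 3/5
(¬(χ ↔ χ) ↔ ((ψ → φ) → ¬φ)) ↔ ¬((ψ ↔ χ) ↔ χ) = 4/5 ↔ 3/5 = 4/5
ψ → χ = 2/5 → 2/5 = 1
¬χ = ¬2/5 = 3/5
(ψ → χ) ↔ ¬χ = 1 ↔ 3/5 = 3/5
¬((ψ → χ) ↔ ¬χ) = ¬3/5 = 2/5
((¬(χ ↔ χ) ↔ ((ψ → φ) → ¬φ)) ↔ ¬((ψ ↔ χ) ↔ χ)) ↔ ¬((ψ → χ) ↔ ¬χ) = 4/5 ↔ 2/5 = 3/5
¬(((¬(χ ↔ χ) ↔ ((ψ → φ) → ¬φ)) ↔ ¬((ψ ↔ χ) ↔ χ)) ↔ ¬((ψ → χ) ↔ ¬χ)) = ¬3/5 = 2/5
(((ψ ↔ (χ → χ)) → (χ → (ψ ↔ φ))) → ((¬¬φ ↔ ψ) ↔ (χ → (χ ↔ (φ → ψ))))) ↔ ¬(((¬(χ ↔ χ) ↔ ((ψ → φ) → ¬φ)) ↔ ¬((ψ ↔ χ) ↔ χ)) ↔ ¬((ψ → χ) ↔ ¬χ)) = 3/5 ↔ 2/5 = 4/5

4/5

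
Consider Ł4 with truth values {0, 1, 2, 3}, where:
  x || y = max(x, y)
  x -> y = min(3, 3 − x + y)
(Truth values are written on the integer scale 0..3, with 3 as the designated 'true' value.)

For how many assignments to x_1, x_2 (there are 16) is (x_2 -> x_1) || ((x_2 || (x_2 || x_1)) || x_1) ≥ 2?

16

x_1 = 0, x_2 = 0 ↦ 3  ≥
x_1 = 0, x_2 = 1 ↦ 2  ≥
x_1 = 0, x_2 = 2 ↦ 2  ≥
x_1 = 0, x_2 = 3 ↦ 3  ≥
x_1 = 1, x_2 = 0 ↦ 3  ≥
x_1 = 1, x_2 = 1 ↦ 3  ≥
x_1 = 1, x_2 = 2 ↦ 2  ≥
x_1 = 1, x_2 = 3 ↦ 3  ≥
x_1 = 2, x_2 = 0 ↦ 3  ≥
x_1 = 2, x_2 = 1 ↦ 3  ≥
x_1 = 2, x_2 = 2 ↦ 3  ≥
x_1 = 2, x_2 = 3 ↦ 3  ≥
x_1 = 3, x_2 = 0 ↦ 3  ≥
x_1 = 3, x_2 = 1 ↦ 3  ≥
x_1 = 3, x_2 = 2 ↦ 3  ≥
x_1 = 3, x_2 = 3 ↦ 3  ≥
So 16 of the 16 assignments meet the threshold.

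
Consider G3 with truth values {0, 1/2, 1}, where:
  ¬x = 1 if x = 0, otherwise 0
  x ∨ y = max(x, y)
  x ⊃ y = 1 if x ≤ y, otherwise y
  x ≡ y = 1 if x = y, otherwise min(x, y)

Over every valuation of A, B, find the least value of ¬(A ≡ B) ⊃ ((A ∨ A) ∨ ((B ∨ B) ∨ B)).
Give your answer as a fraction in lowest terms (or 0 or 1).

Take A = 0, B = 1/2:
A ≡ B = 0 ≡ 1/2 = 0
¬(A ≡ B) = ¬0 = 1
A ∨ A = 0 ∨ 0 = 0
B ∨ B = 1/2 ∨ 1/2 = 1/2
(B ∨ B) ∨ B = 1/2 ∨ 1/2 = 1/2
(A ∨ A) ∨ ((B ∨ B) ∨ B) = 0 ∨ 1/2 = 1/2
¬(A ≡ B) ⊃ ((A ∨ A) ∨ ((B ∨ B) ∨ B)) = 1 ⊃ 1/2 = 1/2
No assignment yields a value below 1/2, so this is the minimum.

1/2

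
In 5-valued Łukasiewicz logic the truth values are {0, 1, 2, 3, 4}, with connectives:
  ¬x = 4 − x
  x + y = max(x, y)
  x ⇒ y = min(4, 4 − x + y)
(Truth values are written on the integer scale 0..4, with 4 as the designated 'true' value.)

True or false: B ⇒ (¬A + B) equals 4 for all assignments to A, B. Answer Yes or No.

At A = 2, B = 0, for instance:
¬A = ¬2 = 2
¬A + B = 2 + 0 = 2
B ⇒ (¬A + B) = 0 ⇒ 2 = 4
and checking the remaining 24 assignments likewise gives ≥ 4 in every case.

Yes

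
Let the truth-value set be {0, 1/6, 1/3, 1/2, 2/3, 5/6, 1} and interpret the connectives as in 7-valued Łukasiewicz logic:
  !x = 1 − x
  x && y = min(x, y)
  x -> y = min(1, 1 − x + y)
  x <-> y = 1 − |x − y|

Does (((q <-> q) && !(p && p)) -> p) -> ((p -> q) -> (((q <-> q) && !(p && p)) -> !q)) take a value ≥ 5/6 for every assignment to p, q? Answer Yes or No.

Counterexample: take p = 1/3, q = 1.
q <-> q = 1 <-> 1 = 1
p && p = 1/3 && 1/3 = 1/3
!(p && p) = !1/3 = 2/3
(q <-> q) && !(p && p) = 1 && 2/3 = 2/3
((q <-> q) && !(p && p)) -> p = 2/3 -> 1/3 = 2/3
p -> q = 1/3 -> 1 = 1
q <-> q = 1 <-> 1 = 1
p && p = 1/3 && 1/3 = 1/3
!(p && p) = !1/3 = 2/3
(q <-> q) && !(p && p) = 1 && 2/3 = 2/3
!q = !1 = 0
((q <-> q) && !(p && p)) -> !q = 2/3 -> 0 = 1/3
(p -> q) -> (((q <-> q) && !(p && p)) -> !q) = 1 -> 1/3 = 1/3
(((q <-> q) && !(p && p)) -> p) -> ((p -> q) -> (((q <-> q) && !(p && p)) -> !q)) = 2/3 -> 1/3 = 2/3
This gives 2/3, which is below 5/6.

No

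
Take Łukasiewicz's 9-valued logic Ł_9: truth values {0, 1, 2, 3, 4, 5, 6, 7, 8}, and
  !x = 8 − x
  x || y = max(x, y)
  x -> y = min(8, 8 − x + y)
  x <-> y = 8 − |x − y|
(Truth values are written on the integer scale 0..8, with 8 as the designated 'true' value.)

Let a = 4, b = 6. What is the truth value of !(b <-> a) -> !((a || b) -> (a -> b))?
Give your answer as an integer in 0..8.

6

b <-> a = 6 <-> 4 = 6
!(b <-> a) = !6 = 2
a || b = 4 || 6 = 6
a -> b = 4 -> 6 = 8
(a || b) -> (a -> b) = 6 -> 8 = 8
!((a || b) -> (a -> b)) = !8 = 0
!(b <-> a) -> !((a || b) -> (a -> b)) = 2 -> 0 = 6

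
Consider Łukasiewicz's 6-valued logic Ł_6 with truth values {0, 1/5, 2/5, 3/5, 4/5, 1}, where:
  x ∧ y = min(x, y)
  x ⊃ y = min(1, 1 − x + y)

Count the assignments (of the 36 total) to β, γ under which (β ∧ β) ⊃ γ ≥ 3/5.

30

value 1: 21 assignments (counts)
value 4/5: 5 assignments (counts)
value 3/5: 4 assignments (counts)
value 2/5: 3 assignments
value 1/5: 2 assignments
value 0: 1 assignment
So 30 of the 36 assignments meet the threshold.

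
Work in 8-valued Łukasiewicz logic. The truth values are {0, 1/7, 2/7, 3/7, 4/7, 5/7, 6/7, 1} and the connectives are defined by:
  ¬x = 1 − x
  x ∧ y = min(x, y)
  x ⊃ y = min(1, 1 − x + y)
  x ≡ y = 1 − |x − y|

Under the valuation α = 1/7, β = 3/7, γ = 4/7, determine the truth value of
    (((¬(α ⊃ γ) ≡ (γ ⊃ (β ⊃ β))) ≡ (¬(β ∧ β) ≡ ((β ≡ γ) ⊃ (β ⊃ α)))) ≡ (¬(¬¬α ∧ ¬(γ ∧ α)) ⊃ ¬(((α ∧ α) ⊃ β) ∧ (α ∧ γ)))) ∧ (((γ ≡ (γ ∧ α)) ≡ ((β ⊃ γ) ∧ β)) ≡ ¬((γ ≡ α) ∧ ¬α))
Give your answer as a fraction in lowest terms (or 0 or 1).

α ⊃ γ = 1/7 ⊃ 4/7 = 1
¬(α ⊃ γ) = ¬1 = 0
β ⊃ β = 3/7 ⊃ 3/7 = 1
γ ⊃ (β ⊃ β) = 4/7 ⊃ 1 = 1
¬(α ⊃ γ) ≡ (γ ⊃ (β ⊃ β)) = 0 ≡ 1 = 0
β ∧ β = 3/7 ∧ 3/7 = 3/7
¬(β ∧ β) = ¬3/7 = 4/7
β ≡ γ = 3/7 ≡ 4/7 = 6/7
β ⊃ α = 3/7 ⊃ 1/7 = 5/7
(β ≡ γ) ⊃ (β ⊃ α) = 6/7 ⊃ 5/7 = 6/7
¬(β ∧ β) ≡ ((β ≡ γ) ⊃ (β ⊃ α)) = 4/7 ≡ 6/7 = 5/7
(¬(α ⊃ γ) ≡ (γ ⊃ (β ⊃ β))) ≡ (¬(β ∧ β) ≡ ((β ≡ γ) ⊃ (β ⊃ α))) = 0 ≡ 5/7 = 2/7
¬α = ¬1/7 = 6/7
¬¬α = ¬6/7 = 1/7
γ ∧ α = 4/7 ∧ 1/7 = 1/7
¬(γ ∧ α) = ¬1/7 = 6/7
¬¬α ∧ ¬(γ ∧ α) = 1/7 ∧ 6/7 = 1/7
¬(¬¬α ∧ ¬(γ ∧ α)) = ¬1/7 = 6/7
α ∧ α = 1/7 ∧ 1/7 = 1/7
(α ∧ α) ⊃ β = 1/7 ⊃ 3/7 = 1
α ∧ γ = 1/7 ∧ 4/7 = 1/7
((α ∧ α) ⊃ β) ∧ (α ∧ γ) = 1 ∧ 1/7 = 1/7
¬(((α ∧ α) ⊃ β) ∧ (α ∧ γ)) = ¬1/7 = 6/7
¬(¬¬α ∧ ¬(γ ∧ α)) ⊃ ¬(((α ∧ α) ⊃ β) ∧ (α ∧ γ)) = 6/7 ⊃ 6/7 = 1
((¬(α ⊃ γ) ≡ (γ ⊃ (β ⊃ β))) ≡ (¬(β ∧ β) ≡ ((β ≡ γ) ⊃ (β ⊃ α)))) ≡ (¬(¬¬α ∧ ¬(γ ∧ α)) ⊃ ¬(((α ∧ α) ⊃ β) ∧ (α ∧ γ))) = 2/7 ≡ 1 = 2/7
γ ∧ α = 4/7 ∧ 1/7 = 1/7
γ ≡ (γ ∧ α) = 4/7 ≡ 1/7 = 4/7
β ⊃ γ = 3/7 ⊃ 4/7 = 1
(β ⊃ γ) ∧ β = 1 ∧ 3/7 = 3/7
(γ ≡ (γ ∧ α)) ≡ ((β ⊃ γ) ∧ β) = 4/7 ≡ 3/7 = 6/7
γ ≡ α = 4/7 ≡ 1/7 = 4/7
¬α = ¬1/7 = 6/7
(γ ≡ α) ∧ ¬α = 4/7 ∧ 6/7 = 4/7
¬((γ ≡ α) ∧ ¬α) = ¬4/7 = 3/7
((γ ≡ (γ ∧ α)) ≡ ((β ⊃ γ) ∧ β)) ≡ ¬((γ ≡ α) ∧ ¬α) = 6/7 ≡ 3/7 = 4/7
(((¬(α ⊃ γ) ≡ (γ ⊃ (β ⊃ β))) ≡ (¬(β ∧ β) ≡ ((β ≡ γ) ⊃ (β ⊃ α)))) ≡ (¬(¬¬α ∧ ¬(γ ∧ α)) ⊃ ¬(((α ∧ α) ⊃ β) ∧ (α ∧ γ)))) ∧ (((γ ≡ (γ ∧ α)) ≡ ((β ⊃ γ) ∧ β)) ≡ ¬((γ ≡ α) ∧ ¬α)) = 2/7 ∧ 4/7 = 2/7

2/7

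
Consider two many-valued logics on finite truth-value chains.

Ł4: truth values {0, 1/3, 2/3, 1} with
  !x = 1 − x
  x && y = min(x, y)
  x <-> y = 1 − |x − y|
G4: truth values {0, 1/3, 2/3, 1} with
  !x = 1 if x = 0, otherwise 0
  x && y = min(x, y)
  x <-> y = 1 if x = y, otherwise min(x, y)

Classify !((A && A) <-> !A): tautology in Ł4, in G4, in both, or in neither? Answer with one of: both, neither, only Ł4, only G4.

only G4

In Ł4: at A = 1/3 the value is 1/3 — not a tautology.
In G4: every assignment gives 1 — tautology.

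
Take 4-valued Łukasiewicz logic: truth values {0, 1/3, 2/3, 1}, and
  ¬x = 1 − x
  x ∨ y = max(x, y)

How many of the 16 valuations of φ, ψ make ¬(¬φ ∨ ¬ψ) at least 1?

1

φ = 0, ψ = 0 ↦ 0  <
φ = 0, ψ = 1/3 ↦ 0  <
φ = 0, ψ = 2/3 ↦ 0  <
φ = 0, ψ = 1 ↦ 0  <
φ = 1/3, ψ = 0 ↦ 0  <
φ = 1/3, ψ = 1/3 ↦ 1/3  <
φ = 1/3, ψ = 2/3 ↦ 1/3  <
φ = 1/3, ψ = 1 ↦ 1/3  <
φ = 2/3, ψ = 0 ↦ 0  <
φ = 2/3, ψ = 1/3 ↦ 1/3  <
φ = 2/3, ψ = 2/3 ↦ 2/3  <
φ = 2/3, ψ = 1 ↦ 2/3  <
φ = 1, ψ = 0 ↦ 0  <
φ = 1, ψ = 1/3 ↦ 1/3  <
φ = 1, ψ = 2/3 ↦ 2/3  <
φ = 1, ψ = 1 ↦ 1  ≥
So 1 of the 16 assignments meets the threshold.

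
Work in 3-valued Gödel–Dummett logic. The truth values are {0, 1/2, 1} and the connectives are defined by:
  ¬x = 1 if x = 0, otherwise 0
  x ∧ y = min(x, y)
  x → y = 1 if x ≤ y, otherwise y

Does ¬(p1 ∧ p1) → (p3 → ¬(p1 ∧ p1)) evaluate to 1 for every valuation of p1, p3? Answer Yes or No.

Yes

p1 = 0, p3 = 0 ↦ 1
p1 = 0, p3 = 1/2 ↦ 1
p1 = 0, p3 = 1 ↦ 1
p1 = 1/2, p3 = 0 ↦ 1
p1 = 1/2, p3 = 1/2 ↦ 1
p1 = 1/2, p3 = 1 ↦ 1
p1 = 1, p3 = 0 ↦ 1
p1 = 1, p3 = 1/2 ↦ 1
p1 = 1, p3 = 1 ↦ 1
Every assignment gives a value ≥ 1.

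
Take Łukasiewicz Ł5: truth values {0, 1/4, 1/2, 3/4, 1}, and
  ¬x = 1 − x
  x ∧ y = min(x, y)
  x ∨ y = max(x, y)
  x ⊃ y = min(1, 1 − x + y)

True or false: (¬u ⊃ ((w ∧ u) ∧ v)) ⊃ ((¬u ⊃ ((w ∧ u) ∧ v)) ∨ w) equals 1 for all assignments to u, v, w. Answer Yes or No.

At u = 1/2, v = 1/4, w = 0, for instance:
¬u = ¬1/2 = 1/2
w ∧ u = 0 ∧ 1/2 = 0
(w ∧ u) ∧ v = 0 ∧ 1/4 = 0
¬u ⊃ ((w ∧ u) ∧ v) = 1/2 ⊃ 0 = 1/2
(¬u ⊃ ((w ∧ u) ∧ v)) ∨ w = 1/2 ∨ 0 = 1/2
(¬u ⊃ ((w ∧ u) ∧ v)) ⊃ ((¬u ⊃ ((w ∧ u) ∧ v)) ∨ w) = 1/2 ⊃ 1/2 = 1
and checking the remaining 124 assignments likewise gives ≥ 1 in every case.

Yes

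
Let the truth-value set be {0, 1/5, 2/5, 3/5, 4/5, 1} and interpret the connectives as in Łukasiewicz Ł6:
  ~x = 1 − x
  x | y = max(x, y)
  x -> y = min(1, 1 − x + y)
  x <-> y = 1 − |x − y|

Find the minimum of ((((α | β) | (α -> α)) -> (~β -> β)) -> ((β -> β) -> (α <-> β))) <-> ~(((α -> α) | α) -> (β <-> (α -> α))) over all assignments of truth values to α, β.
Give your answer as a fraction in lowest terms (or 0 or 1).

0

Take α = 1, β = 1:
α | β = 1 | 1 = 1
α -> α = 1 -> 1 = 1
(α | β) | (α -> α) = 1 | 1 = 1
~β = ~1 = 0
~β -> β = 0 -> 1 = 1
((α | β) | (α -> α)) -> (~β -> β) = 1 -> 1 = 1
β -> β = 1 -> 1 = 1
α <-> β = 1 <-> 1 = 1
(β -> β) -> (α <-> β) = 1 -> 1 = 1
(((α | β) | (α -> α)) -> (~β -> β)) -> ((β -> β) -> (α <-> β)) = 1 -> 1 = 1
α -> α = 1 -> 1 = 1
(α -> α) | α = 1 | 1 = 1
α -> α = 1 -> 1 = 1
β <-> (α -> α) = 1 <-> 1 = 1
((α -> α) | α) -> (β <-> (α -> α)) = 1 -> 1 = 1
~(((α -> α) | α) -> (β <-> (α -> α))) = ~1 = 0
((((α | β) | (α -> α)) -> (~β -> β)) -> ((β -> β) -> (α <-> β))) <-> ~(((α -> α) | α) -> (β <-> (α -> α))) = 1 <-> 0 = 0
No assignment yields a value below 0, so this is the minimum.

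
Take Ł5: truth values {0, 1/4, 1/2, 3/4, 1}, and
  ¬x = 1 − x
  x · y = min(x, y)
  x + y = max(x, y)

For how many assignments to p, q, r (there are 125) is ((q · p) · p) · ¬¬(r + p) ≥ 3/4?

value 1: 5 assignments (counts)
value 3/4: 15 assignments (counts)
value 1/2: 25 assignments
value 1/4: 35 assignments
value 0: 45 assignments
So 20 of the 125 assignments meet the threshold.

20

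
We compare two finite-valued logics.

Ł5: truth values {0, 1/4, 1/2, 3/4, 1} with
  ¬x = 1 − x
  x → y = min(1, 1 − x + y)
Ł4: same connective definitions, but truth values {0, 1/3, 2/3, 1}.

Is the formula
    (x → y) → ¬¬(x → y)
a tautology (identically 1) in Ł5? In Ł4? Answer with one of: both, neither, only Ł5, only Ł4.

both

In Ł5: every assignment gives 1 — tautology.
In Ł4: every assignment gives 1 — tautology.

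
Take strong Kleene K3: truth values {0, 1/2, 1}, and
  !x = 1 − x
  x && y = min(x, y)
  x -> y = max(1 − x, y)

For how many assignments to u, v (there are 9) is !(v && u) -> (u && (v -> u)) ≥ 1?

u = 0, v = 0 ↦ 0  <
u = 0, v = 1/2 ↦ 0  <
u = 0, v = 1 ↦ 0  <
u = 1/2, v = 0 ↦ 1/2  <
u = 1/2, v = 1/2 ↦ 1/2  <
u = 1/2, v = 1 ↦ 1/2  <
u = 1, v = 0 ↦ 1  ≥
u = 1, v = 1/2 ↦ 1  ≥
u = 1, v = 1 ↦ 1  ≥
So 3 of the 9 assignments meet the threshold.

3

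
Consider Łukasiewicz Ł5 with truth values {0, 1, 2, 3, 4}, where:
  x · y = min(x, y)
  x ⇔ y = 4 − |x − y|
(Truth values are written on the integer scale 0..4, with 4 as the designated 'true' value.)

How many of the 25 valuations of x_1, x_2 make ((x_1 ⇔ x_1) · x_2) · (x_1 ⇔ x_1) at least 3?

value 4: 5 assignments (counts)
value 3: 5 assignments (counts)
value 2: 5 assignments
value 1: 5 assignments
value 0: 5 assignments
So 10 of the 25 assignments meet the threshold.

10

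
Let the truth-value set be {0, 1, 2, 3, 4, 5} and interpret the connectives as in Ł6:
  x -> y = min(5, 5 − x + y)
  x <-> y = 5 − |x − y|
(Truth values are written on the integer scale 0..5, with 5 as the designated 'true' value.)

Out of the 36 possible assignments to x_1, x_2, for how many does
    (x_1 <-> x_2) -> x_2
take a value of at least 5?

value 5: 17 assignments (counts)
value 4: 7 assignments
value 3: 5 assignments
value 2: 4 assignments
value 1: 2 assignments
value 0: 1 assignment
So 17 of the 36 assignments meet the threshold.

17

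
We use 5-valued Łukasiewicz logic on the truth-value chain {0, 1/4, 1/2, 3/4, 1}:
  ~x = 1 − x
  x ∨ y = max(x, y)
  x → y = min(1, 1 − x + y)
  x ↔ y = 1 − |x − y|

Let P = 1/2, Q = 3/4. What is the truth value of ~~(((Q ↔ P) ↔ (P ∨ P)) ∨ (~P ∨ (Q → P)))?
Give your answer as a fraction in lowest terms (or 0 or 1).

Q ↔ P = 3/4 ↔ 1/2 = 3/4
P ∨ P = 1/2 ∨ 1/2 = 1/2
(Q ↔ P) ↔ (P ∨ P) = 3/4 ↔ 1/2 = 3/4
~P = ~1/2 = 1/2
Q → P = 3/4 → 1/2 = 3/4
~P ∨ (Q → P) = 1/2 ∨ 3/4 = 3/4
((Q ↔ P) ↔ (P ∨ P)) ∨ (~P ∨ (Q → P)) = 3/4 ∨ 3/4 = 3/4
~(((Q ↔ P) ↔ (P ∨ P)) ∨ (~P ∨ (Q → P))) = ~3/4 = 1/4
~~(((Q ↔ P) ↔ (P ∨ P)) ∨ (~P ∨ (Q → P))) = ~1/4 = 3/4

3/4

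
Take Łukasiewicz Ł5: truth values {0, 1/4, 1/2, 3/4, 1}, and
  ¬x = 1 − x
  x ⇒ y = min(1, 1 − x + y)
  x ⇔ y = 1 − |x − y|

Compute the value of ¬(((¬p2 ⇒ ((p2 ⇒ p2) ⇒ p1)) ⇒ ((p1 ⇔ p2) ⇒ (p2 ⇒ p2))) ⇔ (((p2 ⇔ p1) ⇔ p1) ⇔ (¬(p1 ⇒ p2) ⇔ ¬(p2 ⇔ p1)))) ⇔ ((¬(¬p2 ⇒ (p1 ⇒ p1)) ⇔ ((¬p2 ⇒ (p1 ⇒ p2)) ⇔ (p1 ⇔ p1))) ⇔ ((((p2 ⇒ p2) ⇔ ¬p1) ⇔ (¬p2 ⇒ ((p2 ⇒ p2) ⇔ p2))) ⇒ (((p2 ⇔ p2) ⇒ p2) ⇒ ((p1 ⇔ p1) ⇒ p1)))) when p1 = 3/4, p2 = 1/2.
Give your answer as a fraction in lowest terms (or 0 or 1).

1

¬p2 = ¬1/2 = 1/2
p2 ⇒ p2 = 1/2 ⇒ 1/2 = 1
(p2 ⇒ p2) ⇒ p1 = 1 ⇒ 3/4 = 3/4
¬p2 ⇒ ((p2 ⇒ p2) ⇒ p1) = 1/2 ⇒ 3/4 = 1
p1 ⇔ p2 = 3/4 ⇔ 1/2 = 3/4
p2 ⇒ p2 = 1/2 ⇒ 1/2 = 1
(p1 ⇔ p2) ⇒ (p2 ⇒ p2) = 3/4 ⇒ 1 = 1
(¬p2 ⇒ ((p2 ⇒ p2) ⇒ p1)) ⇒ ((p1 ⇔ p2) ⇒ (p2 ⇒ p2)) = 1 ⇒ 1 = 1
p2 ⇔ p1 = 1/2 ⇔ 3/4 = 3/4
(p2 ⇔ p1) ⇔ p1 = 3/4 ⇔ 3/4 = 1
p1 ⇒ p2 = 3/4 ⇒ 1/2 = 3/4
¬(p1 ⇒ p2) = ¬3/4 = 1/4
p2 ⇔ p1 = 1/2 ⇔ 3/4 = 3/4
¬(p2 ⇔ p1) = ¬3/4 = 1/4
¬(p1 ⇒ p2) ⇔ ¬(p2 ⇔ p1) = 1/4 ⇔ 1/4 = 1
((p2 ⇔ p1) ⇔ p1) ⇔ (¬(p1 ⇒ p2) ⇔ ¬(p2 ⇔ p1)) = 1 ⇔ 1 = 1
((¬p2 ⇒ ((p2 ⇒ p2) ⇒ p1)) ⇒ ((p1 ⇔ p2) ⇒ (p2 ⇒ p2))) ⇔ (((p2 ⇔ p1) ⇔ p1) ⇔ (¬(p1 ⇒ p2) ⇔ ¬(p2 ⇔ p1))) = 1 ⇔ 1 = 1
¬(((¬p2 ⇒ ((p2 ⇒ p2) ⇒ p1)) ⇒ ((p1 ⇔ p2) ⇒ (p2 ⇒ p2))) ⇔ (((p2 ⇔ p1) ⇔ p1) ⇔ (¬(p1 ⇒ p2) ⇔ ¬(p2 ⇔ p1)))) = ¬1 = 0
¬p2 = ¬1/2 = 1/2
p1 ⇒ p1 = 3/4 ⇒ 3/4 = 1
¬p2 ⇒ (p1 ⇒ p1) = 1/2 ⇒ 1 = 1
¬(¬p2 ⇒ (p1 ⇒ p1)) = ¬1 = 0
¬p2 = ¬1/2 = 1/2
p1 ⇒ p2 = 3/4 ⇒ 1/2 = 3/4
¬p2 ⇒ (p1 ⇒ p2) = 1/2 ⇒ 3/4 = 1
p1 ⇔ p1 = 3/4 ⇔ 3/4 = 1
(¬p2 ⇒ (p1 ⇒ p2)) ⇔ (p1 ⇔ p1) = 1 ⇔ 1 = 1
¬(¬p2 ⇒ (p1 ⇒ p1)) ⇔ ((¬p2 ⇒ (p1 ⇒ p2)) ⇔ (p1 ⇔ p1)) = 0 ⇔ 1 = 0
p2 ⇒ p2 = 1/2 ⇒ 1/2 = 1
¬p1 = ¬3/4 = 1/4
(p2 ⇒ p2) ⇔ ¬p1 = 1 ⇔ 1/4 = 1/4
¬p2 = ¬1/2 = 1/2
p2 ⇒ p2 = 1/2 ⇒ 1/2 = 1
(p2 ⇒ p2) ⇔ p2 = 1 ⇔ 1/2 = 1/2
¬p2 ⇒ ((p2 ⇒ p2) ⇔ p2) = 1/2 ⇒ 1/2 = 1
((p2 ⇒ p2) ⇔ ¬p1) ⇔ (¬p2 ⇒ ((p2 ⇒ p2) ⇔ p2)) = 1/4 ⇔ 1 = 1/4
p2 ⇔ p2 = 1/2 ⇔ 1/2 = 1
(p2 ⇔ p2) ⇒ p2 = 1 ⇒ 1/2 = 1/2
p1 ⇔ p1 = 3/4 ⇔ 3/4 = 1
(p1 ⇔ p1) ⇒ p1 = 1 ⇒ 3/4 = 3/4
((p2 ⇔ p2) ⇒ p2) ⇒ ((p1 ⇔ p1) ⇒ p1) = 1/2 ⇒ 3/4 = 1
(((p2 ⇒ p2) ⇔ ¬p1) ⇔ (¬p2 ⇒ ((p2 ⇒ p2) ⇔ p2))) ⇒ (((p2 ⇔ p2) ⇒ p2) ⇒ ((p1 ⇔ p1) ⇒ p1)) = 1/4 ⇒ 1 = 1
(¬(¬p2 ⇒ (p1 ⇒ p1)) ⇔ ((¬p2 ⇒ (p1 ⇒ p2)) ⇔ (p1 ⇔ p1))) ⇔ ((((p2 ⇒ p2) ⇔ ¬p1) ⇔ (¬p2 ⇒ ((p2 ⇒ p2) ⇔ p2))) ⇒ (((p2 ⇔ p2) ⇒ p2) ⇒ ((p1 ⇔ p1) ⇒ p1))) = 0 ⇔ 1 = 0
¬(((¬p2 ⇒ ((p2 ⇒ p2) ⇒ p1)) ⇒ ((p1 ⇔ p2) ⇒ (p2 ⇒ p2))) ⇔ (((p2 ⇔ p1) ⇔ p1) ⇔ (¬(p1 ⇒ p2) ⇔ ¬(p2 ⇔ p1)))) ⇔ ((¬(¬p2 ⇒ (p1 ⇒ p1)) ⇔ ((¬p2 ⇒ (p1 ⇒ p2)) ⇔ (p1 ⇔ p1))) ⇔ ((((p2 ⇒ p2) ⇔ ¬p1) ⇔ (¬p2 ⇒ ((p2 ⇒ p2) ⇔ p2))) ⇒ (((p2 ⇔ p2) ⇒ p2) ⇒ ((p1 ⇔ p1) ⇒ p1)))) = 0 ⇔ 0 = 1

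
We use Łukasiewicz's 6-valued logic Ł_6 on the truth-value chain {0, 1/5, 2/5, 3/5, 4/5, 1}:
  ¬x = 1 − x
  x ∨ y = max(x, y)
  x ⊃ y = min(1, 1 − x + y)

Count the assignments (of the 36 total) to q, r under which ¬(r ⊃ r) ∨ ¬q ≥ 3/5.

value 1: 6 assignments (counts)
value 4/5: 6 assignments (counts)
value 3/5: 6 assignments (counts)
value 2/5: 6 assignments
value 1/5: 6 assignments
value 0: 6 assignments
So 18 of the 36 assignments meet the threshold.

18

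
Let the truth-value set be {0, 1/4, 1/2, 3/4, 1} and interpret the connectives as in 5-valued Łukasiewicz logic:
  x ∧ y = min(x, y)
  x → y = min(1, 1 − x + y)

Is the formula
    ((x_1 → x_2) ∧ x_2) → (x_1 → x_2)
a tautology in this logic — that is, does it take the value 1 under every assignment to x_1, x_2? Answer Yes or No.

At x_1 = 1/2, x_2 = 1, for instance:
x_1 → x_2 = 1/2 → 1 = 1
(x_1 → x_2) ∧ x_2 = 1 ∧ 1 = 1
((x_1 → x_2) ∧ x_2) → (x_1 → x_2) = 1 → 1 = 1
and checking the remaining 24 assignments likewise gives ≥ 1 in every case.

Yes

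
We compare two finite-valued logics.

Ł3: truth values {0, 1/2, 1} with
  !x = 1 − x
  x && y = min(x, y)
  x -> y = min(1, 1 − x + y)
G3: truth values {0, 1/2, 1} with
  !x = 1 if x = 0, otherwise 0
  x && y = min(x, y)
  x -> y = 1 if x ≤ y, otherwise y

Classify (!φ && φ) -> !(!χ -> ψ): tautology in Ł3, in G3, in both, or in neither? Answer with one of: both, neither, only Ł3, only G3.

only G3

In Ł3: at φ = 1/2, ψ = 0, χ = 1 the value is 1/2 — not a tautology.
In G3: every assignment gives 1 — tautology.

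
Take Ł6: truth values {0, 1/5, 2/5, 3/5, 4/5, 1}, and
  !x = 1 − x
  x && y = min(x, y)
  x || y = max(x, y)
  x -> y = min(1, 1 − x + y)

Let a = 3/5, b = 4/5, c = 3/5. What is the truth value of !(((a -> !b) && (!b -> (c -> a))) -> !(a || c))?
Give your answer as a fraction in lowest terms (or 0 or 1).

!b = !4/5 = 1/5
a -> !b = 3/5 -> 1/5 = 3/5
!b = !4/5 = 1/5
c -> a = 3/5 -> 3/5 = 1
!b -> (c -> a) = 1/5 -> 1 = 1
(a -> !b) && (!b -> (c -> a)) = 3/5 && 1 = 3/5
a || c = 3/5 || 3/5 = 3/5
!(a || c) = !3/5 = 2/5
((a -> !b) && (!b -> (c -> a))) -> !(a || c) = 3/5 -> 2/5 = 4/5
!(((a -> !b) && (!b -> (c -> a))) -> !(a || c)) = !4/5 = 1/5

1/5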